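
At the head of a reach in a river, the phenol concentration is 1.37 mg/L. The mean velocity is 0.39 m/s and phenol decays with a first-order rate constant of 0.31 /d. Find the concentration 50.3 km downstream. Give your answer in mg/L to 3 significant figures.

Travel time t = 50.3 km / 0.39 m/s = 5.03e+04/0.39 = 1.29e+05 s = 1.493 d.
First-order decay: C = 1.37·exp(−0.31·1.493) = 1.37·0.6295 = 0.8625 mg/L.

0.862 mg/L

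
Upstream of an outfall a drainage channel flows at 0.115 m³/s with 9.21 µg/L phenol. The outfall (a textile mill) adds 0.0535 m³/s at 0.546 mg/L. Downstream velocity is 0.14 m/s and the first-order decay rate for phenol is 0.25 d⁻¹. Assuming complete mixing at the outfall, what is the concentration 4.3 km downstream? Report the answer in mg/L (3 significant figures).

0.164 mg/L

9.21 µg/L = 0.00921 mg/L.
After complete mixing, C₀ = (0.0535·0.546 + 0.115·0.00921) / 0.1685 = 0.1796 mg/L.
Travel time t = 4300 m / 0.14 m/s = 3.071e+04 s = 0.3555 d.
C = 0.1796·exp(−0.25·0.3555) = 0.1796·0.915 = 0.1644 mg/L.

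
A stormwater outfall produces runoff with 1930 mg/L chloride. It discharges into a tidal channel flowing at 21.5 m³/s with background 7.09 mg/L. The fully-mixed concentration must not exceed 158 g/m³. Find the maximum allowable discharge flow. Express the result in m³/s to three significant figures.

Mass balance at complete mixing: C_std·(Q_w + Q_r) = Q_w·C_e + Q_r·C_b.
Rearranging, Q_w = Q_r·(C_std − C_b)/(C_e − C_std) = 21.5·(158 − 7.09) / (1930 − 158) = 1.831 m³/s.

1.83 m³/s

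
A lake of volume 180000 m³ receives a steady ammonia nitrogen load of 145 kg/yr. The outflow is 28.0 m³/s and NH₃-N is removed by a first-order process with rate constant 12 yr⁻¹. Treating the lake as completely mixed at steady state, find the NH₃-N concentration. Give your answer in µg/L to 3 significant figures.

0.164 µg/L

Outflow Q = 28.0 m³/s × 3.156e+07 s/yr = 8.836e+08 m³/yr.
Steady-state CSTR mass balance: W = Q·C + k·V·C, so C = W/(Q + kV).
Q + kV = 8.836e+08 + 12·180000 = 8.858e+08 m³/yr.
C = 145/8.858e+08 = 1.637e-07 kg/m³ = 0.0001637 mg/L = 0.1637 µg/L.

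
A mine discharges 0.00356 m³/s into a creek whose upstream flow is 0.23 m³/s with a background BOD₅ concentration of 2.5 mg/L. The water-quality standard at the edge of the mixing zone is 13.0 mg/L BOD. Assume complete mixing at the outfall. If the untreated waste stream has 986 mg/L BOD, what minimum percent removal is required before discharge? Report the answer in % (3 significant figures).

29.9 %

Mass balance: 13·0.2336 = 0.00356·Cₑ + 0.23·2.5.
Cₑ = (3.036 − 0.575) / 0.00356 = 691.4 mg/L.
Required removal = 1 − 691.4/986 = 29.88 %.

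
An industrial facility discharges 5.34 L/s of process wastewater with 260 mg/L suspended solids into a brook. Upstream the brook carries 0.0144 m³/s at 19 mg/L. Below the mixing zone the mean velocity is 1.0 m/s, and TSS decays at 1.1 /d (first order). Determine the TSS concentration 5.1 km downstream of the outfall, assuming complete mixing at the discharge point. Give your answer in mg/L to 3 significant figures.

78.9 mg/L

5.34 L/s = 0.00534 m³/s.
After complete mixing, C₀ = (0.00534·260 + 0.0144·19) / 0.01974 = 84.19 mg/L.
Travel time t = 5100 m / 1.0 m/s = 5100 s = 0.05903 d.
C = 84.19·exp(−1.1·0.05903) = 84.19·0.9371 = 78.9 mg/L.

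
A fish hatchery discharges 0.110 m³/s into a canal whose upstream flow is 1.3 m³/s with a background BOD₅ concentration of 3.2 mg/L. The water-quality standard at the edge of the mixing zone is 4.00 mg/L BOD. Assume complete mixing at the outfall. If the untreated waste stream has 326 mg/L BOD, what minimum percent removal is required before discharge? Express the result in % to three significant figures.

95.9 %

Mass balance: 4·1.41 = 0.11·Cₑ + 1.3·3.2.
Cₑ = (5.64 − 4.16) / 0.11 = 13.45 mg/L.
Required removal = 1 − 13.45/326 = 95.87 %.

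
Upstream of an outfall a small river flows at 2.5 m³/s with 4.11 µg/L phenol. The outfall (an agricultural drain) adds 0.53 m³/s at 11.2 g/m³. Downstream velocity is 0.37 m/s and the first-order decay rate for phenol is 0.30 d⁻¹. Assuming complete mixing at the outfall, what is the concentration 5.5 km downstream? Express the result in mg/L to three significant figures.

1.86 mg/L

4.11 µg/L = 0.00411 mg/L.
After complete mixing, C₀ = (0.53·11.2 + 2.5·0.00411) / 3.03 = 1.962 mg/L.
Travel time t = 5500 m / 0.37 m/s = 1.486e+04 s = 0.172 d.
C = 1.962·exp(−0.30·0.172) = 1.962·0.9497 = 1.864 mg/L.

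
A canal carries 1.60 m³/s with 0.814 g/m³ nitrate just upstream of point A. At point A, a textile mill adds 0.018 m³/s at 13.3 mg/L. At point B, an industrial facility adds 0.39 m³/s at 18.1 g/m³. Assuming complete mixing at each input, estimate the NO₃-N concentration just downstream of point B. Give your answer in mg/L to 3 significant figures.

After input A: C = (1.6·0.814 + 0.018·13.3) / 1.618 = 0.9529 mg/L.
After input B: C = (1.618·0.9529 + 0.39·18.1) / 2.008 = 4.283 mg/L.

4.28 mg/L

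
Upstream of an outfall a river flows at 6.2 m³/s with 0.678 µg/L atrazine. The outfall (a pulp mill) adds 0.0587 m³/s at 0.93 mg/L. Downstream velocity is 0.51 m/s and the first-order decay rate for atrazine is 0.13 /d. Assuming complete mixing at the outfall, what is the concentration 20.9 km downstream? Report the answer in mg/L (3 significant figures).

0.00883 mg/L

0.678 µg/L = 0.000678 mg/L.
After complete mixing, C₀ = (0.0587·0.93 + 6.2·0.000678) / 6.259 = 0.009394 mg/L.
Travel time t = 2.09e+04 m / 0.51 m/s = 4.098e+04 s = 0.4743 d.
C = 0.009394·exp(−0.13·0.4743) = 0.009394·0.9402 = 0.008832 mg/L.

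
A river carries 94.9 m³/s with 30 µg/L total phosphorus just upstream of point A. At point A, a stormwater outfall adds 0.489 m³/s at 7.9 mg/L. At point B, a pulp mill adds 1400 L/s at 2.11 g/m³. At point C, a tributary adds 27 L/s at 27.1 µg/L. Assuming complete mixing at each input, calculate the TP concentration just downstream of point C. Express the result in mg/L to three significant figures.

30 µg/L = 0.03 mg/L.
After input A: C = (94.9·0.03 + 0.489·7.9) / 95.39 = 0.07034 mg/L.
1400 L/s = 1.4 m³/s.
After input B: C = (95.39·0.07034 + 1.4·2.11) / 96.79 = 0.09985 mg/L.
27 L/s = 0.027 m³/s.
27.1 µg/L = 0.0271 mg/L.
After input C: C = (96.79·0.09985 + 0.027·0.0271) / 96.82 = 0.09983 mg/L.

0.0998 mg/L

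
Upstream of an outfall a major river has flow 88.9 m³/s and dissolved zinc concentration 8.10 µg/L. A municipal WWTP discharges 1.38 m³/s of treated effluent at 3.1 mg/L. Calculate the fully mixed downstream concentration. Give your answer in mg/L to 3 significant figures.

8.10 µg/L = 0.0081 mg/L.
Conservation of mass across the mixing zone: C = (1.38·3.1 + 88.9·0.0081) / (1.38 + 88.9) = 4.998/90.28 = 0.05536 mg/L.

0.0554 mg/L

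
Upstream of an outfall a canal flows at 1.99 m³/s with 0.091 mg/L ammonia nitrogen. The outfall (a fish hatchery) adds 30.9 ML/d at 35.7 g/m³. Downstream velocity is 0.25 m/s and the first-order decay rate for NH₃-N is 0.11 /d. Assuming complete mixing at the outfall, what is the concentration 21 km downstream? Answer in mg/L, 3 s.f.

30.9 ML/d = 0.3576 m³/s.
After complete mixing, C₀ = (0.3576·35.7 + 1.99·0.091) / 2.348 = 5.516 mg/L.
Travel time t = 2.1e+04 m / 0.25 m/s = 8.4e+04 s = 0.9722 d.
C = 5.516·exp(−0.11·0.9722) = 5.516·0.8986 = 4.956 mg/L.

4.96 mg/L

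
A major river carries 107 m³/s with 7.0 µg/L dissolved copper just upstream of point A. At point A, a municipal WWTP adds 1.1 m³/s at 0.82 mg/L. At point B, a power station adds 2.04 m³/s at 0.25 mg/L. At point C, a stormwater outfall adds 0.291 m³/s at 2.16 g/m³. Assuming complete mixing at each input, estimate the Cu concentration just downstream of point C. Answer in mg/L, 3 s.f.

7.0 µg/L = 0.007 mg/L.
After input A: C = (107·0.007 + 1.1·0.82) / 108.1 = 0.01527 mg/L.
After input B: C = (108.1·0.01527 + 2.04·0.25) / 110.1 = 0.01962 mg/L.
After input C: C = (110.1·0.01962 + 0.291·2.16) / 110.4 = 0.02526 mg/L.

0.0253 mg/L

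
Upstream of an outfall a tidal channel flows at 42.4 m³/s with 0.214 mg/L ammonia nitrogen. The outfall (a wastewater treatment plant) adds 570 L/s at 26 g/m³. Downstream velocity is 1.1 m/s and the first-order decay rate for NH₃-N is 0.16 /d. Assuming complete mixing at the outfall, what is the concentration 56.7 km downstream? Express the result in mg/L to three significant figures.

0.505 mg/L

570 L/s = 0.57 m³/s.
After complete mixing, C₀ = (0.57·26 + 42.4·0.214) / 42.97 = 0.5561 mg/L.
Travel time t = 5.67e+04 m / 1.1 m/s = 5.155e+04 s = 0.5966 d.
C = 0.5561·exp(−0.16·0.5966) = 0.5561·0.909 = 0.5054 mg/L.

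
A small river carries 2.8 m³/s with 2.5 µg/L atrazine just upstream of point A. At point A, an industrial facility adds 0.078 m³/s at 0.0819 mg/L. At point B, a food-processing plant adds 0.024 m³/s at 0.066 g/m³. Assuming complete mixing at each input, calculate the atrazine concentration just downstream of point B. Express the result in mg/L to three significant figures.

0.00516 mg/L

2.5 µg/L = 0.0025 mg/L.
After input A: C = (2.8·0.0025 + 0.078·0.0819) / 2.878 = 0.004652 mg/L.
After input B: C = (2.878·0.004652 + 0.024·0.066) / 2.902 = 0.005159 mg/L.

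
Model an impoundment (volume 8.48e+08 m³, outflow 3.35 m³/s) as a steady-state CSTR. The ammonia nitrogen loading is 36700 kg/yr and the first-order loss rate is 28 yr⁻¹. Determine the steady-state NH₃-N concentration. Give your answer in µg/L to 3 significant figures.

1.54 µg/L

Outflow Q = 3.35 m³/s × 3.156e+07 s/yr = 1.057e+08 m³/yr.
Steady-state CSTR mass balance: W = Q·C + k·V·C, so C = W/(Q + kV).
Q + kV = 1.057e+08 + 28·8.48e+08 = 2.385e+10 m³/yr.
C = 36700/2.385e+10 = 1.539e-06 kg/m³ = 0.001539 mg/L = 1.539 µg/L.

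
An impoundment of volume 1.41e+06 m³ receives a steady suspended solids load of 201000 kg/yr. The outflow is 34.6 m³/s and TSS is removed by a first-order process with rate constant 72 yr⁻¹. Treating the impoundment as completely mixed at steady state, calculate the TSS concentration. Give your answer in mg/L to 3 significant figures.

0.168 mg/L

Outflow Q = 34.6 m³/s × 3.156e+07 s/yr = 1.092e+09 m³/yr.
Steady-state CSTR mass balance: W = Q·C + k·V·C, so C = W/(Q + kV).
Q + kV = 1.092e+09 + 72·1.41e+06 = 1.193e+09 m³/yr.
C = 201000/1.193e+09 = 0.0001684 kg/m³ = 0.1684 mg/L.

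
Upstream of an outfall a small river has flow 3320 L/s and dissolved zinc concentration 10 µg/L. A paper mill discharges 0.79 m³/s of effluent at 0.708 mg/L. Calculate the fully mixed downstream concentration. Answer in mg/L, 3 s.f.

0.144 mg/L

3320 L/s = 3.32 m³/s.
10 µg/L = 0.01 mg/L.
Conservation of mass across the mixing zone: C = (0.79·0.708 + 3.32·0.01) / (0.79 + 3.32) = 0.5925/4.11 = 0.1442 mg/L.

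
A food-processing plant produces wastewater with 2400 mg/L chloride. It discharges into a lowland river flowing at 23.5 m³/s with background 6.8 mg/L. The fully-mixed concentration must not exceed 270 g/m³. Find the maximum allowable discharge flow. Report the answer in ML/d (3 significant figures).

251 ML/d

Mass balance at complete mixing: C_std·(Q_w + Q_r) = Q_w·C_e + Q_r·C_b.
Rearranging, Q_w = Q_r·(C_std − C_b)/(C_e − C_std) = 23.5·(270 − 6.8) / (2400 − 270) = 2.904 m³/s.
= 250.9 ML/d.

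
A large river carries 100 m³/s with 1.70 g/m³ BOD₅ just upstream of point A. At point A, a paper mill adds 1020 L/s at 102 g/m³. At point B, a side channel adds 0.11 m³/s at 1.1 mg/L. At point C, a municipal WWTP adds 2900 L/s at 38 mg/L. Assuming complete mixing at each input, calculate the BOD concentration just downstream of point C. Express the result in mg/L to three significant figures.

1020 L/s = 1.02 m³/s.
After input A: C = (100·1.7 + 1.02·102) / 101 = 2.713 mg/L.
After input B: C = (101·2.713 + 0.11·1.1) / 101.1 = 2.711 mg/L.
2900 L/s = 2.9 m³/s.
After input C: C = (101.1·2.711 + 2.9·38) / 104 = 3.695 mg/L.

3.69 mg/L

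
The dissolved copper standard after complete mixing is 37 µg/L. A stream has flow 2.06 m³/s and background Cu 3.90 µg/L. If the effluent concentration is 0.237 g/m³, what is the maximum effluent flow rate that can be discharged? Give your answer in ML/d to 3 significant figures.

29.5 ML/d

3.90 µg/L = 0.0039 mg/L.
37 µg/L = 0.037 mg/L.
Mass balance at complete mixing: C_std·(Q_w + Q_r) = Q_w·C_e + Q_r·C_b.
Rearranging, Q_w = Q_r·(C_std − C_b)/(C_e − C_std) = 2.06·(0.037 − 0.0039) / (0.237 − 0.037) = 0.3409 m³/s.
= 29.46 ML/d.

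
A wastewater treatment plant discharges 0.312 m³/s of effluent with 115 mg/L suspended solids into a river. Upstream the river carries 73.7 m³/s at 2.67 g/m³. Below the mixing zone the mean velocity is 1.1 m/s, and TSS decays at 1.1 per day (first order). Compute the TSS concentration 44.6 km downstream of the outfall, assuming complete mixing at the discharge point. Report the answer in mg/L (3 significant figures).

After complete mixing, C₀ = (0.312·115 + 73.7·2.67) / 74.01 = 3.144 mg/L.
Travel time t = 4.46e+04 m / 1.1 m/s = 4.055e+04 s = 0.4693 d.
C = 3.144·exp(−1.1·0.4693) = 3.144·0.5968 = 1.876 mg/L.

1.88 mg/L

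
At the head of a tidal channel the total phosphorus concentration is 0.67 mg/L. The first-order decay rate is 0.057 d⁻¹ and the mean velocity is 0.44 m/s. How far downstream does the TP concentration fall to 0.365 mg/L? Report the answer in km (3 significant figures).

405 km

From C = C₀·e^(−kt), t = ln(C₀/C)/k = ln(0.67/0.365)/0.057 = 0.6074/0.057 = 10.66 d.
Distance = v·t = 0.44 m/s × 9.207e+05 s = 4.051e+05 m = 405.1 km.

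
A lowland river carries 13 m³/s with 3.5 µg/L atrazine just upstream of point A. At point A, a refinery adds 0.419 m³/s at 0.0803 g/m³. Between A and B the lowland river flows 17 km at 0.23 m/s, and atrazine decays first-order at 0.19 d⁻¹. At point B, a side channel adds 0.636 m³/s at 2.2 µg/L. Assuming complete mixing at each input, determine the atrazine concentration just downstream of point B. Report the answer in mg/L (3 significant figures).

0.00489 mg/L

3.5 µg/L = 0.0035 mg/L.
After input A: C = (13·0.0035 + 0.419·0.0803) / 13.42 = 0.005898 mg/L.
Over the 17 km reach to input B (t = 7.391e+04 s = 0.8555 d), decay gives C = 0.005898·exp(−0.19·0.8555) = 0.005013 mg/L.
2.2 µg/L = 0.0022 mg/L.
After input B: C = (13.42·0.005013 + 0.636·0.0022) / 14.05 = 0.004886 mg/L.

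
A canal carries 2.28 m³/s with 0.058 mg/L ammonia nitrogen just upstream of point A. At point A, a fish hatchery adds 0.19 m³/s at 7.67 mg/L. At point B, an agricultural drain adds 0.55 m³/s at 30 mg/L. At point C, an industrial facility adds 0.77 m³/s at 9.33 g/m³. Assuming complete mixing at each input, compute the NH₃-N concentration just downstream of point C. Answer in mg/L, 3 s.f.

After input A: C = (2.28·0.058 + 0.19·7.67) / 2.47 = 0.6435 mg/L.
After input B: C = (2.47·0.6435 + 0.55·30) / 3.02 = 5.99 mg/L.
After input C: C = (3.02·5.99 + 0.77·9.33) / 3.79 = 6.669 mg/L.

6.67 mg/L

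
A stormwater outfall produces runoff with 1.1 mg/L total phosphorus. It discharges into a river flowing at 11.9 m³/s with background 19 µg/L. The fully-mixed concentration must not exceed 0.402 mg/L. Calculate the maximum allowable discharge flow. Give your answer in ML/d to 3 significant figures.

19 µg/L = 0.019 mg/L.
Mass balance at complete mixing: C_std·(Q_w + Q_r) = Q_w·C_e + Q_r·C_b.
Rearranging, Q_w = Q_r·(C_std − C_b)/(C_e − C_std) = 11.9·(0.402 − 0.019) / (1.1 − 0.402) = 6.53 m³/s.
= 564.2 ML/d.

564 ML/d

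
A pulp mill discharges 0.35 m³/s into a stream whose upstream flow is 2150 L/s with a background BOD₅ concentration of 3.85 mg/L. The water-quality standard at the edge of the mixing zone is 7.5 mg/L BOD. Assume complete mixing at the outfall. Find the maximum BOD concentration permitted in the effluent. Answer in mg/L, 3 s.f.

29.9 mg/L

2150 L/s = 2.15 m³/s.
Mass balance: 7.5·2.5 = 0.35·Cₑ + 2.15·3.85.
Cₑ = (18.75 − 8.277) / 0.35 = 29.92 mg/L.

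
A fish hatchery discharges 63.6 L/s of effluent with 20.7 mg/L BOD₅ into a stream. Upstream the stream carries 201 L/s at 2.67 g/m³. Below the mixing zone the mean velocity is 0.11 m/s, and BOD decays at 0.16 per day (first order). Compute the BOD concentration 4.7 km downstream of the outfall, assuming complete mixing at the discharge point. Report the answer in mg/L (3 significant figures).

63.6 L/s = 0.0636 m³/s.
201 L/s = 0.201 m³/s.
After complete mixing, C₀ = (0.0636·20.7 + 0.201·2.67) / 0.2646 = 7.004 mg/L.
Travel time t = 4700 m / 0.11 m/s = 4.273e+04 s = 0.4945 d.
C = 7.004·exp(−0.16·0.4945) = 7.004·0.9239 = 6.471 mg/L.

6.47 mg/L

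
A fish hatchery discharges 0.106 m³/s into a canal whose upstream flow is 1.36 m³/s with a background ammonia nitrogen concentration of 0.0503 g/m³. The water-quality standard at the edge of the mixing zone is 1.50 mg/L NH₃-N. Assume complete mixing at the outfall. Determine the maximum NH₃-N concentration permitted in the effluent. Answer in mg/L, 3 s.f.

20.1 mg/L

Mass balance: 1.5·1.466 = 0.106·Cₑ + 1.36·0.0503.
Cₑ = (2.199 − 0.06841) / 0.106 = 20.1 mg/L.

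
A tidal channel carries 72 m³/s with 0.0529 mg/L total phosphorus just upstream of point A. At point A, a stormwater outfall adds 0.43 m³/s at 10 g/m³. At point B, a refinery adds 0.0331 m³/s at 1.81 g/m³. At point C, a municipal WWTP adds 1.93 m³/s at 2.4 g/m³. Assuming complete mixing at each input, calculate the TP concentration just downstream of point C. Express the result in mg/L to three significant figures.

0.172 mg/L

After input A: C = (72·0.0529 + 0.43·10) / 72.43 = 0.112 mg/L.
After input B: C = (72.43·0.112 + 0.0331·1.81) / 72.46 = 0.1127 mg/L.
After input C: C = (72.46·0.1127 + 1.93·2.4) / 74.39 = 0.1721 mg/L.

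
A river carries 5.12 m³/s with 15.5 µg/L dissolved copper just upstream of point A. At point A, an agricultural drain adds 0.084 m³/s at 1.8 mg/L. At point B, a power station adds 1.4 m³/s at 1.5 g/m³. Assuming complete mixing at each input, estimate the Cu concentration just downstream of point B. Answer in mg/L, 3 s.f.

15.5 µg/L = 0.0155 mg/L.
After input A: C = (5.12·0.0155 + 0.084·1.8) / 5.204 = 0.0443 mg/L.
After input B: C = (5.204·0.0443 + 1.4·1.5) / 6.604 = 0.3529 mg/L.

0.353 mg/L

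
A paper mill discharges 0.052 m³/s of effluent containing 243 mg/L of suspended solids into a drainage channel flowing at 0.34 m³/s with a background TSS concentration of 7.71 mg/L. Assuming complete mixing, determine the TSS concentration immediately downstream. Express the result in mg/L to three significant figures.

By mass balance at complete mixing, C = (0.052·243 + 0.34·7.71) / (0.052 + 0.34) = 15.26/0.392 = 38.92 mg/L.

38.9 mg/L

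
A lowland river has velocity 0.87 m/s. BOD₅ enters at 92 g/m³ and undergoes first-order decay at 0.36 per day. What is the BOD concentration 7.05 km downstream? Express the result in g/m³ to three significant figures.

88.9 g/m³

Travel time t = 7.05 km / 0.87 m/s = 7050/0.87 = 8103 s = 0.09379 d.
First-order decay: C = 92·exp(−0.36·0.09379) = 92·0.9668 = 88.95 g/m³.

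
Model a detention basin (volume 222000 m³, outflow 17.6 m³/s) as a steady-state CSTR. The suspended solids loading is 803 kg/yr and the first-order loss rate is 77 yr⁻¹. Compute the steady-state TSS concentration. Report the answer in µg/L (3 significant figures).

Outflow Q = 17.6 m³/s × 3.156e+07 s/yr = 5.554e+08 m³/yr.
Steady-state CSTR mass balance: W = Q·C + k·V·C, so C = W/(Q + kV).
Q + kV = 5.554e+08 + 77·222000 = 5.725e+08 m³/yr.
C = 803/5.725e+08 = 1.403e-06 kg/m³ = 0.001403 mg/L = 1.403 µg/L.

1.40 µg/L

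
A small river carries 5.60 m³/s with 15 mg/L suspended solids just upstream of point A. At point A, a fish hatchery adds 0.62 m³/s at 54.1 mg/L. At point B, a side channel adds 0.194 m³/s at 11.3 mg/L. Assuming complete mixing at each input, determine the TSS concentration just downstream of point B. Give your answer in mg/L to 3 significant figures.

18.7 mg/L

After input A: C = (5.6·15 + 0.62·54.1) / 6.22 = 18.9 mg/L.
After input B: C = (6.22·18.9 + 0.194·11.3) / 6.414 = 18.67 mg/L.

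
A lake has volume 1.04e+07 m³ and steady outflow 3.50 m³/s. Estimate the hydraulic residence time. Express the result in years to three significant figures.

Q = 3.50 m³/s × 3.156e+07 s/yr = 1.105e+08 m³/yr.
Hydraulic residence time τ = V/Q = 1.04e+07/1.105e+08 = 0.09416 yr.

0.0942 yr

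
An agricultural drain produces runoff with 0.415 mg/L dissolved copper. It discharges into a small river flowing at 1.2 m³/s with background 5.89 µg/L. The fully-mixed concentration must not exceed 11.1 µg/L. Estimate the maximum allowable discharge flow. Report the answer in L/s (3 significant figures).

5.89 µg/L = 0.00589 mg/L.
11.1 µg/L = 0.0111 mg/L.
Mass balance at complete mixing: C_std·(Q_w + Q_r) = Q_w·C_e + Q_r·C_b.
Rearranging, Q_w = Q_r·(C_std − C_b)/(C_e − C_std) = 1.2·(0.0111 − 0.00589) / (0.415 − 0.0111) = 0.01548 m³/s.
= 15.48 L/s.

15.5 L/s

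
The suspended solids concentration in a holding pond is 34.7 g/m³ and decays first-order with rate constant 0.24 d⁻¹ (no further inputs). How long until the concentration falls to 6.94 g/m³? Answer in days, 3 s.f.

6.71 d

t = ln(C₀/C)/k = ln(34.7/6.94)/0.24 = 1.609/0.24 = 6.706 d.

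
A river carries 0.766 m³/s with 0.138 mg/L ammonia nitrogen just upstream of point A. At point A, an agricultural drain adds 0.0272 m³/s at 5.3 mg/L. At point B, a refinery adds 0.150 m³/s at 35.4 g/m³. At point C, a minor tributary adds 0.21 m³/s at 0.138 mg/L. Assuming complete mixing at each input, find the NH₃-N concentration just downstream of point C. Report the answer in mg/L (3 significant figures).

4.85 mg/L

After input A: C = (0.766·0.138 + 0.0272·5.3) / 0.7932 = 0.315 mg/L.
After input B: C = (0.7932·0.315 + 0.15·35.4) / 0.9432 = 5.895 mg/L.
After input C: C = (0.9432·5.895 + 0.21·0.138) / 1.153 = 4.846 mg/L.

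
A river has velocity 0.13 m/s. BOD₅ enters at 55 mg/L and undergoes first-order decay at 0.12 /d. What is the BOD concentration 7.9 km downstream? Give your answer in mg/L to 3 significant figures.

50.5 mg/L

Travel time t = 7.9 km / 0.13 m/s = 7900/0.13 = 6.077e+04 s = 0.7033 d.
First-order decay: C = 55·exp(−0.12·0.7033) = 55·0.9191 = 50.55 mg/L.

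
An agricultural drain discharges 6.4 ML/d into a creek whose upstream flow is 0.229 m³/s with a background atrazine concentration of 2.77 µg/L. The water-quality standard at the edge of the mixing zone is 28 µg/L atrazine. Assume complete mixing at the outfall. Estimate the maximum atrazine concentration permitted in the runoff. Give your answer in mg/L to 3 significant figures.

0.106 mg/L

6.4 ML/d = 0.07407 m³/s.
2.77 µg/L = 0.00277 mg/L.
28 µg/L = 0.028 mg/L.
Mass balance: 0.028·0.3031 = 0.07407·Cₑ + 0.229·0.00277.
Cₑ = (0.008486 − 0.0006343) / 0.07407 = 0.106 mg/L.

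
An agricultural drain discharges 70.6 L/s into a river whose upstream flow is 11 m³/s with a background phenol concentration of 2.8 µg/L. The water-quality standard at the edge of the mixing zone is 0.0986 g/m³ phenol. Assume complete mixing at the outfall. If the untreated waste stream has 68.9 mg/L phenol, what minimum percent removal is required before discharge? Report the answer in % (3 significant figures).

70.6 L/s = 0.0706 m³/s.
2.8 µg/L = 0.0028 mg/L.
Mass balance: 0.0986·11.07 = 0.0706·Cₑ + 11·0.0028.
Cₑ = (1.092 − 0.0308) / 0.0706 = 15.02 mg/L.
Required removal = 1 − 15.02/68.9 = 78.19 %.

78.2 %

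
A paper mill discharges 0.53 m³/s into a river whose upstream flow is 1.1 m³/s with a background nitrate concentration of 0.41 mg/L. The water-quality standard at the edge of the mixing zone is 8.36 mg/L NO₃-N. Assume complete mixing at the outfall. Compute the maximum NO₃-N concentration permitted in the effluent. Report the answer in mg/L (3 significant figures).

Mass balance: 8.36·1.63 = 0.53·Cₑ + 1.1·0.41.
Cₑ = (13.63 − 0.451) / 0.53 = 24.86 mg/L.

24.9 mg/L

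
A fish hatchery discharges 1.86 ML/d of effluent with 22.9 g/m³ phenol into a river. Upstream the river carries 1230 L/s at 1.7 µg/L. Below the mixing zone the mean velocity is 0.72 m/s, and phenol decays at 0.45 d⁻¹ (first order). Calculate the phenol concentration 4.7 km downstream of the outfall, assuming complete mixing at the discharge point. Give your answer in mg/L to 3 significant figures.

1.86 ML/d = 0.02153 m³/s.
1230 L/s = 1.23 m³/s.
1.7 µg/L = 0.0017 mg/L.
After complete mixing, C₀ = (0.02153·22.9 + 1.23·0.0017) / 1.252 = 0.3956 mg/L.
Travel time t = 4700 m / 0.72 m/s = 6528 s = 0.07555 d.
C = 0.3956·exp(−0.45·0.07555) = 0.3956·0.9666 = 0.3824 mg/L.

0.382 mg/L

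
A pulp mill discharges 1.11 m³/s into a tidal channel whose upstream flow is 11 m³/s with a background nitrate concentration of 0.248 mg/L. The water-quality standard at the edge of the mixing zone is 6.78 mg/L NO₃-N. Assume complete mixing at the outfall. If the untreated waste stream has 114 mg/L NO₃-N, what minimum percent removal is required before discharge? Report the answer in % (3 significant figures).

Mass balance: 6.78·12.11 = 1.11·Cₑ + 11·0.248.
Cₑ = (82.11 − 2.728) / 1.11 = 71.51 mg/L.
Required removal = 1 − 71.51/114 = 37.27 %.

37.3 %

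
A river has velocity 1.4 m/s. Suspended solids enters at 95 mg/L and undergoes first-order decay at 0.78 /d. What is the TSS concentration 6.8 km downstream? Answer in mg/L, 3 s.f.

Travel time t = 6.8 km / 1.4 m/s = 6800/1.4 = 4857 s = 0.05622 d.
First-order decay: C = 95·exp(−0.78·0.05622) = 95·0.9571 = 90.92 mg/L.

90.9 mg/L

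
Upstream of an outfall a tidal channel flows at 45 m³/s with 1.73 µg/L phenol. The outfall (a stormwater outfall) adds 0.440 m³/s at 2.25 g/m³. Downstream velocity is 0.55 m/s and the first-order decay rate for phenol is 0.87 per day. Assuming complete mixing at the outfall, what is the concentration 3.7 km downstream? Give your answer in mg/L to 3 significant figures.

0.0220 mg/L

1.73 µg/L = 0.00173 mg/L.
After complete mixing, C₀ = (0.44·2.25 + 45·0.00173) / 45.44 = 0.0235 mg/L.
Travel time t = 3700 m / 0.55 m/s = 6727 s = 0.07786 d.
C = 0.0235·exp(−0.87·0.07786) = 0.0235·0.9345 = 0.02196 mg/L.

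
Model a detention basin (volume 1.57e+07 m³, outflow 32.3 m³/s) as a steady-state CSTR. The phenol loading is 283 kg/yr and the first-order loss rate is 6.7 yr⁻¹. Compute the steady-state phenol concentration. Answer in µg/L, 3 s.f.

0.252 µg/L

Outflow Q = 32.3 m³/s × 3.156e+07 s/yr = 1.019e+09 m³/yr.
Steady-state CSTR mass balance: W = Q·C + k·V·C, so C = W/(Q + kV).
Q + kV = 1.019e+09 + 6.7·1.57e+07 = 1.125e+09 m³/yr.
C = 283/1.125e+09 = 2.517e-07 kg/m³ = 0.0002517 mg/L = 0.2517 µg/L.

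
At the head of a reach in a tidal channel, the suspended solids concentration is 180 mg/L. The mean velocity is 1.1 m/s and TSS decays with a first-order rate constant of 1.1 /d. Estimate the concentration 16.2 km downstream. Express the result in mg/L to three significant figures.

Travel time t = 16.2 km / 1.1 m/s = 1.62e+04/1.1 = 1.473e+04 s = 0.1705 d.
First-order decay: C = 180·exp(−1.1·0.1705) = 180·0.829 = 149.2 mg/L.

149 mg/L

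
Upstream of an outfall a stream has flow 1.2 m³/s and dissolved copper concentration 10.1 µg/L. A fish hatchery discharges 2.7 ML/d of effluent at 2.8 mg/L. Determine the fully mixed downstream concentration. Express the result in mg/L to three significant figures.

2.7 ML/d = 0.03125 m³/s.
10.1 µg/L = 0.0101 mg/L.
Conservation of mass across the mixing zone: C = (0.03125·2.8 + 1.2·0.0101) / (0.03125 + 1.2) = 0.09962/1.231 = 0.08091 mg/L.

0.0809 mg/L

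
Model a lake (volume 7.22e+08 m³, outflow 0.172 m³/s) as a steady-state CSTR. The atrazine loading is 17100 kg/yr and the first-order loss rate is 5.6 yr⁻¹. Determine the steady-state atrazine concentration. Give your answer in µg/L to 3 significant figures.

4.22 µg/L

Outflow Q = 0.172 m³/s × 3.156e+07 s/yr = 5.428e+06 m³/yr.
Steady-state CSTR mass balance: W = Q·C + k·V·C, so C = W/(Q + kV).
Q + kV = 5.428e+06 + 5.6·7.22e+08 = 4.049e+09 m³/yr.
C = 17100/4.049e+09 = 4.224e-06 kg/m³ = 0.004224 mg/L = 4.224 µg/L.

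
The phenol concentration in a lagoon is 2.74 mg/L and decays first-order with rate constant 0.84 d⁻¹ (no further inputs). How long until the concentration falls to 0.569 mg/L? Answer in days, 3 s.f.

1.87 d

t = ln(C₀/C)/k = ln(2.74/0.569)/0.84 = 1.572/0.84 = 1.871 d.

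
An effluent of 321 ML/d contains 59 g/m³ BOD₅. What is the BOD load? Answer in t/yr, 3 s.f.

321 ML/d = 3.715 m³/s.
Mass flux = Q·C = 3.715 m³/s × 59 g/m³ = 219.2 g/s.
= 219.2 g/s × 31.56 = 6917 t/yr.

6920 t/yr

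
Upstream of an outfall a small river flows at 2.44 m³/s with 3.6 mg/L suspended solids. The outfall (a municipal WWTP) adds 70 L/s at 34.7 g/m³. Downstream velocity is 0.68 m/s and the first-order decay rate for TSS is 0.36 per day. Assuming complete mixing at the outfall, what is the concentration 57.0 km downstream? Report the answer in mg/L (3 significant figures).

70 L/s = 0.07 m³/s.
After complete mixing, C₀ = (0.07·34.7 + 2.44·3.6) / 2.51 = 4.467 mg/L.
Travel time t = 5.7e+04 m / 0.68 m/s = 8.382e+04 s = 0.9702 d.
C = 4.467·exp(−0.36·0.9702) = 4.467·0.7052 = 3.15 mg/L.

3.15 mg/L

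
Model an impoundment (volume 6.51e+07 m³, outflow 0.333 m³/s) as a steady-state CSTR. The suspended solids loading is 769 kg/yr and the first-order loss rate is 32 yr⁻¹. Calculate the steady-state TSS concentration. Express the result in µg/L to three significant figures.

Outflow Q = 0.333 m³/s × 3.156e+07 s/yr = 1.051e+07 m³/yr.
Steady-state CSTR mass balance: W = Q·C + k·V·C, so C = W/(Q + kV).
Q + kV = 1.051e+07 + 32·6.51e+07 = 2.094e+09 m³/yr.
C = 769/2.094e+09 = 3.673e-07 kg/m³ = 0.0003673 mg/L = 0.3673 µg/L.

0.367 µg/L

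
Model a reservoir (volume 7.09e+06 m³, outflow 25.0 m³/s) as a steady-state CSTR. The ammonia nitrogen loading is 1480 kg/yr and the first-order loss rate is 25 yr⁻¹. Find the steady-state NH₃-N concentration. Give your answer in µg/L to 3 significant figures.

Outflow Q = 25.0 m³/s × 3.156e+07 s/yr = 7.889e+08 m³/yr.
Steady-state CSTR mass balance: W = Q·C + k·V·C, so C = W/(Q + kV).
Q + kV = 7.889e+08 + 25·7.09e+06 = 9.662e+08 m³/yr.
C = 1480/9.662e+08 = 1.532e-06 kg/m³ = 0.001532 mg/L = 1.532 µg/L.

1.53 µg/L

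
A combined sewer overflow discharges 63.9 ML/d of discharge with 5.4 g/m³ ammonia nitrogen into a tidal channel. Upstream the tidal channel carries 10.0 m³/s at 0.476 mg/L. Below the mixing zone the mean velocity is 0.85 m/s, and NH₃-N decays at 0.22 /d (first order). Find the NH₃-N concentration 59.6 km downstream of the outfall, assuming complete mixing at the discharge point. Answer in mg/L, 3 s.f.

0.682 mg/L

63.9 ML/d = 0.7396 m³/s.
After complete mixing, C₀ = (0.7396·5.4 + 10·0.476) / 10.74 = 0.8151 mg/L.
Travel time t = 5.96e+04 m / 0.85 m/s = 7.012e+04 s = 0.8115 d.
C = 0.8151·exp(−0.22·0.8115) = 0.8151·0.8365 = 0.6818 mg/L.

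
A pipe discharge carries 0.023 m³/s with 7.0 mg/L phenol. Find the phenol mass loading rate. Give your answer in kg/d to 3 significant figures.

Mass flux = Q·C = 0.023 m³/s × 7 g/m³ = 0.161 g/s.
= 0.161 g/s × 86.4 = 13.91 kg/d.

13.9 kg/d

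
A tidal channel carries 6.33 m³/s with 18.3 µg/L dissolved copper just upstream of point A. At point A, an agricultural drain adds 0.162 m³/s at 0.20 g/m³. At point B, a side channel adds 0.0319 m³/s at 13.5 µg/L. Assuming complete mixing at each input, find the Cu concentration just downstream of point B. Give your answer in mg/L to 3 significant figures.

18.3 µg/L = 0.0183 mg/L.
After input A: C = (6.33·0.0183 + 0.162·0.2) / 6.492 = 0.02283 mg/L.
13.5 µg/L = 0.0135 mg/L.
After input B: C = (6.492·0.02283 + 0.0319·0.0135) / 6.524 = 0.02279 mg/L.

0.0228 mg/L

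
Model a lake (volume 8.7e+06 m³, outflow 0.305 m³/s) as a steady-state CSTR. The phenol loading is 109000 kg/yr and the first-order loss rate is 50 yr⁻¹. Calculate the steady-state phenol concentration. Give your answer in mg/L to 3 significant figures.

0.245 mg/L

Outflow Q = 0.305 m³/s × 3.156e+07 s/yr = 9.625e+06 m³/yr.
Steady-state CSTR mass balance: W = Q·C + k·V·C, so C = W/(Q + kV).
Q + kV = 9.625e+06 + 50·8.7e+06 = 4.446e+08 m³/yr.
C = 109000/4.446e+08 = 0.0002452 kg/m³ = 0.2452 mg/L.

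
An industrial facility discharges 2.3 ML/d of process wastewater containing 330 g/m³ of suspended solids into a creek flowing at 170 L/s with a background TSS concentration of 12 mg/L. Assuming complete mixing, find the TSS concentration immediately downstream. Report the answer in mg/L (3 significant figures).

2.3 ML/d = 0.02662 m³/s.
170 L/s = 0.17 m³/s.
Flow-weighted mixing gives C = (0.02662·330 + 0.17·12) / (0.02662 + 0.17) = 10.82/0.1966 = 55.05 mg/L.

55.1 mg/L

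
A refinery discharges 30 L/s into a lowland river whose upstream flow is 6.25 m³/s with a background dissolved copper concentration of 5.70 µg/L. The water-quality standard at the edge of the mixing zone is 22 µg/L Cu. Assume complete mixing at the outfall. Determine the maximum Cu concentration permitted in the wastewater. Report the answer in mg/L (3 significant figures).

30 L/s = 0.03 m³/s.
5.70 µg/L = 0.0057 mg/L.
22 µg/L = 0.022 mg/L.
Mass balance: 0.022·6.28 = 0.03·Cₑ + 6.25·0.0057.
Cₑ = (0.1382 − 0.03563) / 0.03 = 3.418 mg/L.

3.42 mg/L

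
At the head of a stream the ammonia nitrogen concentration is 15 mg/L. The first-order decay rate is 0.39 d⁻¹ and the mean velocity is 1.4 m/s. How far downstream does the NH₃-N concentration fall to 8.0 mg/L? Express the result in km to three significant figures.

From C = C₀·e^(−kt), t = ln(C₀/C)/k = ln(15/8.0)/0.39 = 0.6286/0.39 = 1.612 d.
Distance = v·t = 1.4 m/s × 1.393e+05 s = 1.95e+05 m = 195 km.

195 km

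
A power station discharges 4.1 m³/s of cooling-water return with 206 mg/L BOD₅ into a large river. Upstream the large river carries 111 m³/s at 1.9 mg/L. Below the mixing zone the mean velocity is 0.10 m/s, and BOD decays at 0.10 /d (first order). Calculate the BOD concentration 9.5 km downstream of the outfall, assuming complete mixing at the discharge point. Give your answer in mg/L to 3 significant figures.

8.22 mg/L

After complete mixing, C₀ = (4.1·206 + 111·1.9) / 115.1 = 9.17 mg/L.
Travel time t = 9500 m / 0.10 m/s = 9.5e+04 s = 1.1 d.
C = 9.17·exp(−0.10·1.1) = 9.17·0.8959 = 8.215 mg/L.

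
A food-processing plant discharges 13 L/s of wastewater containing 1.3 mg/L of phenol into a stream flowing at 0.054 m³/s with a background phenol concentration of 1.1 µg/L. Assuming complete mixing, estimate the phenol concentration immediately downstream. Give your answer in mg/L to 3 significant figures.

13 L/s = 0.013 m³/s.
1.1 µg/L = 0.0011 mg/L.
By mass balance at complete mixing, C = (0.013·1.3 + 0.054·0.0011) / (0.013 + 0.054) = 0.01696/0.067 = 0.2531 mg/L.

0.253 mg/L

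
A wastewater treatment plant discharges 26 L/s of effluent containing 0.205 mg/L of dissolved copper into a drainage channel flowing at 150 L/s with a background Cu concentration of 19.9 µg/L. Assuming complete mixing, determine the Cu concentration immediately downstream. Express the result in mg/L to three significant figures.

26 L/s = 0.026 m³/s.
150 L/s = 0.15 m³/s.
19.9 µg/L = 0.0199 mg/L.
Conservation of mass across the mixing zone: C = (0.026·0.205 + 0.15·0.0199) / (0.026 + 0.15) = 0.008315/0.176 = 0.04724 mg/L.

0.0472 mg/L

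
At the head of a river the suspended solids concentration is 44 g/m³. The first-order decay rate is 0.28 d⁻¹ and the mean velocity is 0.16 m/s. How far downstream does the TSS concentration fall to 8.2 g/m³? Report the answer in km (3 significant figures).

82.9 km

From C = C₀·e^(−kt), t = ln(C₀/C)/k = ln(44/8.2)/0.28 = 1.68/0.28 = 6 d.
Distance = v·t = 0.16 m/s × 5.184e+05 s = 8.295e+04 m = 82.95 km.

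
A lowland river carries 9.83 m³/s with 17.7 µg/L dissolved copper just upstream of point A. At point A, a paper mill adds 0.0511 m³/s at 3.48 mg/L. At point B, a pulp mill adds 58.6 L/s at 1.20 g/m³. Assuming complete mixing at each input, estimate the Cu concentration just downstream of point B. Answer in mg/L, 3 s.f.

17.7 µg/L = 0.0177 mg/L.
After input A: C = (9.83·0.0177 + 0.0511·3.48) / 9.881 = 0.03561 mg/L.
58.6 L/s = 0.0586 m³/s.
After input B: C = (9.881·0.03561 + 0.0586·1.2) / 9.94 = 0.04247 mg/L.

0.0425 mg/L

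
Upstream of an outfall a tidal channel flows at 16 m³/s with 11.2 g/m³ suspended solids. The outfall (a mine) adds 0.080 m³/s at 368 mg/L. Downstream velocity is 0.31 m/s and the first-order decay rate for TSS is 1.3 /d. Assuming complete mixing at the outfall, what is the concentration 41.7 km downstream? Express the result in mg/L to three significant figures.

1.71 mg/L

After complete mixing, C₀ = (0.08·368 + 16·11.2) / 16.08 = 12.98 mg/L.
Travel time t = 4.17e+04 m / 0.31 m/s = 1.345e+05 s = 1.557 d.
C = 12.98·exp(−1.3·1.557) = 12.98·0.1321 = 1.714 mg/L.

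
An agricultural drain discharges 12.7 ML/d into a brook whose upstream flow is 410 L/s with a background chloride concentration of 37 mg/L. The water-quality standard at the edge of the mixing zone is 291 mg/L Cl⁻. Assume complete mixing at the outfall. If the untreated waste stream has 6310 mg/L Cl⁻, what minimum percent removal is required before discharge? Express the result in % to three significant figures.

84.2 %

12.7 ML/d = 0.147 m³/s.
410 L/s = 0.41 m³/s.
Mass balance: 291·0.557 = 0.147·Cₑ + 0.41·37.
Cₑ = (162.1 − 15.17) / 0.147 = 999.5 mg/L.
Required removal = 1 − 999.5/6310 = 84.16 %.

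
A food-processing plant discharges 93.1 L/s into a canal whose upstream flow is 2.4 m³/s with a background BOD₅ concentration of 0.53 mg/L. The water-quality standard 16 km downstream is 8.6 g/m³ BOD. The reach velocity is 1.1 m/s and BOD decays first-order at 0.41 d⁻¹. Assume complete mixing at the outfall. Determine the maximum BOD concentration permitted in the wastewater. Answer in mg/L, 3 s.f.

233 mg/L

93.1 L/s = 0.0931 m³/s.
Travel time to the compliance point: t = 1.6e+04/1.1 = 1.455e+04 s = 0.1684 d; decay factor exp(−0.41·0.1684) = 0.9333.
So the concentration just after mixing may be at most 8.6/0.9333 = 9.215 mg/L.
Mass balance: 9.215·2.493 = 0.0931·Cₑ + 2.4·0.53.
Cₑ = (22.97 − 1.272) / 0.0931 = 233.1 mg/L.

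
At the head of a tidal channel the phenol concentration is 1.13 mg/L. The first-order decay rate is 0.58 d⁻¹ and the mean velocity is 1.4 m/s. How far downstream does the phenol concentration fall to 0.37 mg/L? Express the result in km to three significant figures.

233 km

From C = C₀·e^(−kt), t = ln(C₀/C)/k = ln(1.13/0.37)/0.58 = 1.116/0.58 = 1.925 d.
Distance = v·t = 1.4 m/s × 1.663e+05 s = 2.328e+05 m = 232.8 km.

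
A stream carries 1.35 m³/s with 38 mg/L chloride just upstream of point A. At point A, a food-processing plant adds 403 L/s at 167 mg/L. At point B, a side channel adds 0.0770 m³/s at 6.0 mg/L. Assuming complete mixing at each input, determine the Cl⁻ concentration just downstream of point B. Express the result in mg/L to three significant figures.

65.1 mg/L

403 L/s = 0.403 m³/s.
After input A: C = (1.35·38 + 0.403·167) / 1.753 = 67.66 mg/L.
After input B: C = (1.753·67.66 + 0.077·6) / 1.83 = 65.06 mg/L.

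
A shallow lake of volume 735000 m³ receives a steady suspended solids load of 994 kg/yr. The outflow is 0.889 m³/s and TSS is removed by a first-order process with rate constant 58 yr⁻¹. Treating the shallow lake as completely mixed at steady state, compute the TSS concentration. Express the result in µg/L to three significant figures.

Outflow Q = 0.889 m³/s × 3.156e+07 s/yr = 2.805e+07 m³/yr.
Steady-state CSTR mass balance: W = Q·C + k·V·C, so C = W/(Q + kV).
Q + kV = 2.805e+07 + 58·735000 = 7.068e+07 m³/yr.
C = 994/7.068e+07 = 1.406e-05 kg/m³ = 0.01406 mg/L = 14.06 µg/L.

14.1 µg/L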